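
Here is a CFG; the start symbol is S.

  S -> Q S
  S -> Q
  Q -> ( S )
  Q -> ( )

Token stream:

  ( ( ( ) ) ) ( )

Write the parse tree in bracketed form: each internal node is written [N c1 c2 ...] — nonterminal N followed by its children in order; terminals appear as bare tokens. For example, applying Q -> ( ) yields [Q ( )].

[S [Q ( [S [Q ( [S [Q ( )]] )]] )] [S [Q ( )]]]

S
Q S
( S ) S
( Q ) S
( ( S ) ) S
( ( Q ) ) S
( ( ( ) ) ) S
( ( ( ) ) ) Q
( ( ( ) ) ) ( )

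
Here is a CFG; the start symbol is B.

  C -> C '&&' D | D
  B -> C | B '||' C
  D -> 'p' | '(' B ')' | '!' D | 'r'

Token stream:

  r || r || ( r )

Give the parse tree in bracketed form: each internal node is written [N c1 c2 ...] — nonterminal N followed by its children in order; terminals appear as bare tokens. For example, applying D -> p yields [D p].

[B [B [B [C [D r]]] || [C [D r]]] || [C [D ( [B [C [D r]]] )]]]

B
B || C
B || C || C
C || C || C
D || C || C
r || C || C
r || D || C
r || r || C
r || r || D
r || r || ( B )
r || r || ( C )
r || r || ( D )
r || r || ( r )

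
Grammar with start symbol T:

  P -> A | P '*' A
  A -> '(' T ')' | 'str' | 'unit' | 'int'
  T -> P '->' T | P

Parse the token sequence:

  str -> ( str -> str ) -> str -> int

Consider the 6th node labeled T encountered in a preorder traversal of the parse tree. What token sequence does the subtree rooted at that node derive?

int

[T [P [A str]] -> [T [P [A ( [T [P [A str]] -> [T [P [A str]]]] )]] -> [T [P [A str]] -> [T [P [A int]]]]]]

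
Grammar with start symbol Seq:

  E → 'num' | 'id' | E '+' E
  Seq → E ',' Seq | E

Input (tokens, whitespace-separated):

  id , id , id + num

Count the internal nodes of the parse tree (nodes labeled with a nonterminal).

8

[Seq [E id] , [Seq [E id] , [Seq [E [E id] + [E num]]]]]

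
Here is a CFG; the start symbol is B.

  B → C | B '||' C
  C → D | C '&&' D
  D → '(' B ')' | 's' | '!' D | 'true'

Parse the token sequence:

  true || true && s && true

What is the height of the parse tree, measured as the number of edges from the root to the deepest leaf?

5

[B [B [C [D true]]] || [C [C [C [D true]] && [D s]] && [D true]]]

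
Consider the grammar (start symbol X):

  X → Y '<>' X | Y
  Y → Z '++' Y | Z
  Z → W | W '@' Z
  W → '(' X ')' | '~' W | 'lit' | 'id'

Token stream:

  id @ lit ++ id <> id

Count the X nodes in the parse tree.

[X [Y [Z [W id] @ [Z [W lit]]] ++ [Y [Z [W id]]]] <> [X [Y [Z [W id]]]]]

2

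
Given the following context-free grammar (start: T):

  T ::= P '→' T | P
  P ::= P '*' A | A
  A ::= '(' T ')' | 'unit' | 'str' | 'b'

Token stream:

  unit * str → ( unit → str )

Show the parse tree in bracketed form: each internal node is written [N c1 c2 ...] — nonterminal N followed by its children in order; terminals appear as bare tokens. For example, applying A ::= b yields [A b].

[T [P [P [A unit]] * [A str]] → [T [P [A ( [T [P [A unit]] → [T [P [A str]]]] )]]]]

T
P → T
P * A → T
A * A → T
unit * A → T
unit * str → T
unit * str → P
unit * str → A
unit * str → ( T )
unit * str → ( P → T )
unit * str → ( A → T )
unit * str → ( unit → T )
unit * str → ( unit → P )
unit * str → ( unit → A )
unit * str → ( unit → str )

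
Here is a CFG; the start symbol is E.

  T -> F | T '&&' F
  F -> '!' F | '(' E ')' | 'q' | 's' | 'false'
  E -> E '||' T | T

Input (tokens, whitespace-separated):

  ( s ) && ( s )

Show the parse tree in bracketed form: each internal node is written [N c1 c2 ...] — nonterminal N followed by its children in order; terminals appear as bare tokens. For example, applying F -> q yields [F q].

[E [T [T [F ( [E [T [F s]]] )]] && [F ( [E [T [F s]]] )]]]

E
T
T && F
F && F
( E ) && F
( T ) && F
( F ) && F
( s ) && F
( s ) && ( E )
( s ) && ( T )
( s ) && ( F )
( s ) && ( s )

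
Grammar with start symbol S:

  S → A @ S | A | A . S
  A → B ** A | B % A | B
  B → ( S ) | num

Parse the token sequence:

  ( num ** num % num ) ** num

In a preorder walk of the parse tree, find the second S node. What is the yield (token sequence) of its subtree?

[S [A [B ( [S [A [B num] ** [A [B num] % [A [B num]]]]] )] ** [A [B num]]]]

num ** num % num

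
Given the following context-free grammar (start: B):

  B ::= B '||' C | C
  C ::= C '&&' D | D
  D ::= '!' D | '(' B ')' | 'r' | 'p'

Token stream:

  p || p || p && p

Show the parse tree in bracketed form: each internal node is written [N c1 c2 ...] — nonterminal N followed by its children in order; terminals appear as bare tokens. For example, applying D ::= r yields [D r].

[B [B [B [C [D p]]] || [C [D p]]] || [C [C [D p]] && [D p]]]

B
B || C
B || C || C
C || C || C
D || C || C
p || C || C
p || D || C
p || p || C
p || p || C && D
p || p || D && D
p || p || p && D
p || p || p && p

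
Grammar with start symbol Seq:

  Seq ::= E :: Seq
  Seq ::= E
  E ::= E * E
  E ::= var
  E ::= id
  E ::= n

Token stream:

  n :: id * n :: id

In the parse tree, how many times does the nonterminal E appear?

5

[Seq [E n] :: [Seq [E [E id] * [E n]] :: [Seq [E id]]]]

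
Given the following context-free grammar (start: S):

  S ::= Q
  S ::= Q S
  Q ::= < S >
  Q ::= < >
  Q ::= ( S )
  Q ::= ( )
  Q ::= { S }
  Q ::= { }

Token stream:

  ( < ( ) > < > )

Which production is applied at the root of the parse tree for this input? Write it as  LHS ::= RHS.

S ::= Q

[S [Q ( [S [Q < [S [Q ( )]] >] [S [Q < >]]] )]]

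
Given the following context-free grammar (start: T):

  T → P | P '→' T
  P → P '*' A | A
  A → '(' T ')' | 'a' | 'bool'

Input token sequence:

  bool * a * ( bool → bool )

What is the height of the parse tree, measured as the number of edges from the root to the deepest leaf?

[T [P [P [P [A bool]] * [A a]] * [A ( [T [P [A bool]] → [T [P [A bool]]]] )]]]

7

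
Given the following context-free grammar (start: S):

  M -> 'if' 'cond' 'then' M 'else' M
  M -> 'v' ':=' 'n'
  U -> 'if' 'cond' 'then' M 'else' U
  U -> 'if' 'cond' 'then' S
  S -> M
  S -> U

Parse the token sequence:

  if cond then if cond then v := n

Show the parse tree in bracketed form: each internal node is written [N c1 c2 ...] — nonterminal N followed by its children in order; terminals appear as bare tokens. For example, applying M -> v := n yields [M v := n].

[S [U if cond then [S [U if cond then [S [M v := n]]]]]]

S
U
if cond then S
if cond then U
if cond then if cond then S
if cond then if cond then M
if cond then if cond then v := n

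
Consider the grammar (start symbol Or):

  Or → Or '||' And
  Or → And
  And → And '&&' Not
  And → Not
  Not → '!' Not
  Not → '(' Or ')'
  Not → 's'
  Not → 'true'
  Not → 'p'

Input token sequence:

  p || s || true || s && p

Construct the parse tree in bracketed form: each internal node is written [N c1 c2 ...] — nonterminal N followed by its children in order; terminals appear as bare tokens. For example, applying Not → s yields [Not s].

[Or [Or [Or [Or [And [Not p]]] || [And [Not s]]] || [And [Not true]]] || [And [And [Not s]] && [Not p]]]

Or
Or || And
Or || And || And
Or || And || And || And
And || And || And || And
Not || And || And || And
p || And || And || And
p || Not || And || And
p || s || And || And
p || s || Not || And
p || s || true || And
p || s || true || And && Not
p || s || true || Not && Not
p || s || true || s && Not
p || s || true || s && p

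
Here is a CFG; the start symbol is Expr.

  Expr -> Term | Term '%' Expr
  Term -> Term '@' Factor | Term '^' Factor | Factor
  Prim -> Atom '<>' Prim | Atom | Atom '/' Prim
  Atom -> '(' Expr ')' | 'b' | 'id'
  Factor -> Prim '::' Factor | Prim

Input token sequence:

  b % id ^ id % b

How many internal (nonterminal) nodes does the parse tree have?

[Expr [Term [Factor [Prim [Atom b]]]] % [Expr [Term [Term [Factor [Prim [Atom id]]]] ^ [Factor [Prim [Atom id]]]] % [Expr [Term [Factor [Prim [Atom b]]]]]]]

19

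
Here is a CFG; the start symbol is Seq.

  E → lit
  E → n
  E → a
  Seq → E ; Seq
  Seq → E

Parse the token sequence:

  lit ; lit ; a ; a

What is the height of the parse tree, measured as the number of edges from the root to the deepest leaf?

5

[Seq [E lit] ; [Seq [E lit] ; [Seq [E a] ; [Seq [E a]]]]]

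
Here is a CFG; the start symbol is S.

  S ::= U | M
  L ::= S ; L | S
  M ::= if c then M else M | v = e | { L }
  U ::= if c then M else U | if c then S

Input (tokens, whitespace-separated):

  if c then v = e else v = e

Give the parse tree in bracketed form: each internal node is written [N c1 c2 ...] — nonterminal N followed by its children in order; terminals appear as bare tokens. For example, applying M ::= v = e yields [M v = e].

S
M
if c then M else M
if c then v = e else M
if c then v = e else v = e

[S [M if c then [M v = e] else [M v = e]]]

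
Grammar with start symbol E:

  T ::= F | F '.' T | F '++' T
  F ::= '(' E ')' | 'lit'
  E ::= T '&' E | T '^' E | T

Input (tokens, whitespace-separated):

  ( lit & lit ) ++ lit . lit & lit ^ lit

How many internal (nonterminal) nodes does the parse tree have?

19

[E [T [F ( [E [T [F lit]] & [E [T [F lit]]]] )] ++ [T [F lit] . [T [F lit]]]] & [E [T [F lit]] ^ [E [T [F lit]]]]]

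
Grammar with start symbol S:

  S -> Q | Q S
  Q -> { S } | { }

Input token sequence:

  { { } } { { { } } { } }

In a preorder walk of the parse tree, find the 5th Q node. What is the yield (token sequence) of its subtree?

{ }

[S [Q { [S [Q { }]] }] [S [Q { [S [Q { [S [Q { }]] }] [S [Q { }]]] }]]]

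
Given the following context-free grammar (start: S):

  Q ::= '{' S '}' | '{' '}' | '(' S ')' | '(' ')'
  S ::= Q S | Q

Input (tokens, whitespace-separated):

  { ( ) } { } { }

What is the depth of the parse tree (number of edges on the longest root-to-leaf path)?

4

[S [Q { [S [Q ( )]] }] [S [Q { }] [S [Q { }]]]]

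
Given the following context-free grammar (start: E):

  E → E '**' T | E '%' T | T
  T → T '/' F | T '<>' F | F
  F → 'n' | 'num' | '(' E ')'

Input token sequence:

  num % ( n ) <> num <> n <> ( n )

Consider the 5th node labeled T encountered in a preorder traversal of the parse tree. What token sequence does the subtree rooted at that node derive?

( n )

[E [E [T [F num]]] % [T [T [T [T [F ( [E [T [F n]]] )]] <> [F num]] <> [F n]] <> [F ( [E [T [F n]]] )]]]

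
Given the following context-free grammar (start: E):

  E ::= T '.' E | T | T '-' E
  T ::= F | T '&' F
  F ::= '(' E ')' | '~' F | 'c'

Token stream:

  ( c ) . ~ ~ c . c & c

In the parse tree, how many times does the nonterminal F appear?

[E [T [F ( [E [T [F c]]] )]] . [E [T [F ~ [F ~ [F c]]]] . [E [T [T [F c]] & [F c]]]]]

7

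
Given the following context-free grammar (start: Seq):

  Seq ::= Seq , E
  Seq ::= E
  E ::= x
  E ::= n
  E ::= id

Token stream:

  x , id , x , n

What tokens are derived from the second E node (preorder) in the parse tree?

id

[Seq [Seq [Seq [Seq [E x]] , [E id]] , [E x]] , [E n]]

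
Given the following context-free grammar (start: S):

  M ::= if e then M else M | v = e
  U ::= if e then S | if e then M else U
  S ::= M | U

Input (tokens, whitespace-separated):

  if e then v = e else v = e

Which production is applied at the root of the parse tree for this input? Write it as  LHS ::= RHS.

[S [M if e then [M v = e] else [M v = e]]]

S ::= M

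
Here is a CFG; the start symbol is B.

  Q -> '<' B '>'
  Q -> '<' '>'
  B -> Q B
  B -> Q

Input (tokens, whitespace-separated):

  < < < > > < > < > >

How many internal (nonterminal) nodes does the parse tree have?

[B [Q < [B [Q < [B [Q < >]] >] [B [Q < >] [B [Q < >]]]] >]]

10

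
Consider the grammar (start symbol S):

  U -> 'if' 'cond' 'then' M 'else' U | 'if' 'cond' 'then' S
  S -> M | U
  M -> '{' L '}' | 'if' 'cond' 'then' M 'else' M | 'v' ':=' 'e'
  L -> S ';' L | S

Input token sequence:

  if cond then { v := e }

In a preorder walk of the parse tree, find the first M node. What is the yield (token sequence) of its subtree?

{ v := e }

[S [U if cond then [S [M { [L [S [M v := e]]] }]]]]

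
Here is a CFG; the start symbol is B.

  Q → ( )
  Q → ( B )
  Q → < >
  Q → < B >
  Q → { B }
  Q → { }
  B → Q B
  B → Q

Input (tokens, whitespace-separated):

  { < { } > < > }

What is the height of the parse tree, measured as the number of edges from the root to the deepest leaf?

[B [Q { [B [Q < [B [Q { }]] >] [B [Q < >]]] }]]

6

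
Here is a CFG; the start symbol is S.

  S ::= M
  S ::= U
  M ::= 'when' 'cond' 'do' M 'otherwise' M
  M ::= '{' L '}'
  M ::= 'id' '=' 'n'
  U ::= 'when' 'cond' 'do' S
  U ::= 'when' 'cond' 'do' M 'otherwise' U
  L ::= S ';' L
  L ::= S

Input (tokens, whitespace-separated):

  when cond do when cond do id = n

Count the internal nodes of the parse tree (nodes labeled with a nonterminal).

6

[S [U when cond do [S [U when cond do [S [M id = n]]]]]]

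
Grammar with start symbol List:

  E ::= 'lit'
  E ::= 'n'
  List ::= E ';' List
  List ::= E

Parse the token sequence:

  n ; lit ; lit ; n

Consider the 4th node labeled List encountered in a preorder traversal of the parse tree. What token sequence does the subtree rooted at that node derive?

n

[List [E n] ; [List [E lit] ; [List [E lit] ; [List [E n]]]]]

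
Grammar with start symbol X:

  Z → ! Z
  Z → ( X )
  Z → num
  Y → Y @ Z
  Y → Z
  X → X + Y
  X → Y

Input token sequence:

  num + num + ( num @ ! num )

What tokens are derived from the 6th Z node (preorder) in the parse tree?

[X [X [X [Y [Z num]]] + [Y [Z num]]] + [Y [Z ( [X [Y [Y [Z num]] @ [Z ! [Z num]]]] )]]]

num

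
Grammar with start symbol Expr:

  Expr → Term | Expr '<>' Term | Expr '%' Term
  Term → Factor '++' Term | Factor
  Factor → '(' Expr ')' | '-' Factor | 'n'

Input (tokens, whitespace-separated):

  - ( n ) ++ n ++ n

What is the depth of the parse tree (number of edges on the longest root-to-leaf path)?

7

[Expr [Term [Factor - [Factor ( [Expr [Term [Factor n]]] )]] ++ [Term [Factor n] ++ [Term [Factor n]]]]]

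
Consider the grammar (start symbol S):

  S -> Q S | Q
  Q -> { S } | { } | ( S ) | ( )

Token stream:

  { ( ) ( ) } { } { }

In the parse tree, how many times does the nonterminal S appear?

[S [Q { [S [Q ( )] [S [Q ( )]]] }] [S [Q { }] [S [Q { }]]]]

5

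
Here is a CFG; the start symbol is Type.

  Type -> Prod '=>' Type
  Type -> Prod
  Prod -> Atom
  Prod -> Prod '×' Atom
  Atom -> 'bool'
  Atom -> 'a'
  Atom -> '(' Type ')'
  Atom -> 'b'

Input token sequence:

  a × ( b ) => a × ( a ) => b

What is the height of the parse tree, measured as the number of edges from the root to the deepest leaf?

7

[Type [Prod [Prod [Atom a]] × [Atom ( [Type [Prod [Atom b]]] )]] => [Type [Prod [Prod [Atom a]] × [Atom ( [Type [Prod [Atom a]]] )]] => [Type [Prod [Atom b]]]]]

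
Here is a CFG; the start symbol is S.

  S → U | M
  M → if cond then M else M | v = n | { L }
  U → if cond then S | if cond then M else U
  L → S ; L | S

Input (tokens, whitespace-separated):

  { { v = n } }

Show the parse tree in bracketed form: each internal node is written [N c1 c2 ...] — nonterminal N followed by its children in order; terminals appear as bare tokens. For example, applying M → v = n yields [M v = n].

S
M
{ L }
{ S }
{ M }
{ { L } }
{ { S } }
{ { M } }
{ { v = n } }

[S [M { [L [S [M { [L [S [M v = n]]] }]]] }]]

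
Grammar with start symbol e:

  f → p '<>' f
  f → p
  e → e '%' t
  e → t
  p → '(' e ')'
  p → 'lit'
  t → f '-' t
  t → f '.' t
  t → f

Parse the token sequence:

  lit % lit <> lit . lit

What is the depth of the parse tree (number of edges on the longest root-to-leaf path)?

[e [e [t [f [p lit]]]] % [t [f [p lit] <> [f [p lit]]] . [t [f [p lit]]]]]

5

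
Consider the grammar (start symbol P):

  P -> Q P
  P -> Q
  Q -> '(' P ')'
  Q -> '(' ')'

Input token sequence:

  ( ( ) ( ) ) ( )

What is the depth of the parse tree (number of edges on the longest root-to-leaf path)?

5

[P [Q ( [P [Q ( )] [P [Q ( )]]] )] [P [Q ( )]]]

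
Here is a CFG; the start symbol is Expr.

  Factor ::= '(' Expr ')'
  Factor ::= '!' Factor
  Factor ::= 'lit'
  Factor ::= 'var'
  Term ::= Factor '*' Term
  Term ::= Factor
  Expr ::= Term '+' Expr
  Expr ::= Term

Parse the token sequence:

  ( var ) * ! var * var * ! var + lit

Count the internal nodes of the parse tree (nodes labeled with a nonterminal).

[Expr [Term [Factor ( [Expr [Term [Factor var]]] )] * [Term [Factor ! [Factor var]] * [Term [Factor var] * [Term [Factor ! [Factor var]]]]]] + [Expr [Term [Factor lit]]]]

17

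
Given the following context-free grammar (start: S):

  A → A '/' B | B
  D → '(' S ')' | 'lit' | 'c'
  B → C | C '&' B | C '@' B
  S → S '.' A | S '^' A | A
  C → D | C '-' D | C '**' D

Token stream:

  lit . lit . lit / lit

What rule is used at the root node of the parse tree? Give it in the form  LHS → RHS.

S → S '.' A

[S [S [S [A [B [C [D lit]]]]] . [A [B [C [D lit]]]]] . [A [A [B [C [D lit]]]] / [B [C [D lit]]]]]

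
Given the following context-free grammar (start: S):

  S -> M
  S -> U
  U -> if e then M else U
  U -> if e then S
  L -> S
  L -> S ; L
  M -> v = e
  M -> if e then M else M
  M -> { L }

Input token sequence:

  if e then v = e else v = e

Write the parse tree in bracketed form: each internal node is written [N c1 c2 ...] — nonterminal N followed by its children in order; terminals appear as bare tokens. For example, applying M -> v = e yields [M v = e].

S
M
if e then M else M
if e then v = e else M
if e then v = e else v = e

[S [M if e then [M v = e] else [M v = e]]]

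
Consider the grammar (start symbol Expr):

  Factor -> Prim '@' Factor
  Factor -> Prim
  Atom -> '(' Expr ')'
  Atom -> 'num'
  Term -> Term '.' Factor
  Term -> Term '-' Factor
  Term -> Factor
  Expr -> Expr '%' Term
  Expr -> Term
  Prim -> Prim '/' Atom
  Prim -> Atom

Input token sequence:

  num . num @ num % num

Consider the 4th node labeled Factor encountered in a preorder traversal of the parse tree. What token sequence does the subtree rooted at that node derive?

[Expr [Expr [Term [Term [Factor [Prim [Atom num]]]] . [Factor [Prim [Atom num]] @ [Factor [Prim [Atom num]]]]]] % [Term [Factor [Prim [Atom num]]]]]

num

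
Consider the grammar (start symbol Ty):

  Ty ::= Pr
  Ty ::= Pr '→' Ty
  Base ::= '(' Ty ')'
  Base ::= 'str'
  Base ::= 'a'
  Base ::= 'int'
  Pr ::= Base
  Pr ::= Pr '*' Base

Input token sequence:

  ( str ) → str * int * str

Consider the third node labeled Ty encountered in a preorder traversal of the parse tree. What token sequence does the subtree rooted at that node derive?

[Ty [Pr [Base ( [Ty [Pr [Base str]]] )]] → [Ty [Pr [Pr [Pr [Base str]] * [Base int]] * [Base str]]]]

str * int * str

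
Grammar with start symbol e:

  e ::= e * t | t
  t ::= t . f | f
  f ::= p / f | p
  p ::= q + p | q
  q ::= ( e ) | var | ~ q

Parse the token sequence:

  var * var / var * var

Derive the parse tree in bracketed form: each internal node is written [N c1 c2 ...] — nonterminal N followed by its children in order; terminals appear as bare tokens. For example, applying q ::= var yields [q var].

[e [e [e [t [f [p [q var]]]]] * [t [f [p [q var]] / [f [p [q var]]]]]] * [t [f [p [q var]]]]]

e
e * t
e * t * t
t * t * t
f * t * t
p * t * t
q * t * t
var * t * t
var * f * t
var * p / f * t
var * q / f * t
var * var / f * t
var * var / p * t
var * var / q * t
var * var / var * t
var * var / var * f
var * var / var * p
var * var / var * q
var * var / var * var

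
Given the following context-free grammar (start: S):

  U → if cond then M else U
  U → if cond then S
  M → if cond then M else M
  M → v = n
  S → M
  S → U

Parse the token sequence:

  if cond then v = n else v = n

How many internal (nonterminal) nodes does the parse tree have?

4

[S [M if cond then [M v = n] else [M v = n]]]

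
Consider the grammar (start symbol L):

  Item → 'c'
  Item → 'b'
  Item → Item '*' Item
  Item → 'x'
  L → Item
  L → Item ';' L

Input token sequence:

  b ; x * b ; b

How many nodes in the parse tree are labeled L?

[L [Item b] ; [L [Item [Item x] * [Item b]] ; [L [Item b]]]]

3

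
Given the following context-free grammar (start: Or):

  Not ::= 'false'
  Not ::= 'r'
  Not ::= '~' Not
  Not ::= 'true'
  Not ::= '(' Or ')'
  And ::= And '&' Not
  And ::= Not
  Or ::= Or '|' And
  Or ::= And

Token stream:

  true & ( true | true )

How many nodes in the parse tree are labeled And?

[Or [And [And [Not true]] & [Not ( [Or [Or [And [Not true]]] | [And [Not true]]] )]]]

4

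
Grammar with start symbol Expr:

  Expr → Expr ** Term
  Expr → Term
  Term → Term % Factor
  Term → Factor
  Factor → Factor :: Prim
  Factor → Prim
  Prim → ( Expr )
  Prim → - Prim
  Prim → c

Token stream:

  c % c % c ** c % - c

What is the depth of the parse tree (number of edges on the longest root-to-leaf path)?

[Expr [Expr [Term [Term [Term [Factor [Prim c]]] % [Factor [Prim c]]] % [Factor [Prim c]]]] ** [Term [Term [Factor [Prim c]]] % [Factor [Prim - [Prim c]]]]]

7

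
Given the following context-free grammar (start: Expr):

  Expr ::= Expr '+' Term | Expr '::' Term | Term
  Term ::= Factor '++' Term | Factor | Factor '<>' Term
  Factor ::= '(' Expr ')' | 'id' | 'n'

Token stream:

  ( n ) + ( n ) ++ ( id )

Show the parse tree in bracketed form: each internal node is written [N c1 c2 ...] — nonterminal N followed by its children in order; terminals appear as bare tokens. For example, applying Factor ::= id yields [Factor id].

[Expr [Expr [Term [Factor ( [Expr [Term [Factor n]]] )]]] + [Term [Factor ( [Expr [Term [Factor n]]] )] ++ [Term [Factor ( [Expr [Term [Factor id]]] )]]]]

Expr
Expr + Term
Term + Term
Factor + Term
( Expr ) + Term
( Term ) + Term
( Factor ) + Term
( n ) + Term
( n ) + Factor ++ Term
( n ) + ( Expr ) ++ Term
( n ) + ( Term ) ++ Term
( n ) + ( Factor ) ++ Term
( n ) + ( n ) ++ Term
( n ) + ( n ) ++ Factor
( n ) + ( n ) ++ ( Expr )
( n ) + ( n ) ++ ( Term )
( n ) + ( n ) ++ ( Factor )
( n ) + ( n ) ++ ( id )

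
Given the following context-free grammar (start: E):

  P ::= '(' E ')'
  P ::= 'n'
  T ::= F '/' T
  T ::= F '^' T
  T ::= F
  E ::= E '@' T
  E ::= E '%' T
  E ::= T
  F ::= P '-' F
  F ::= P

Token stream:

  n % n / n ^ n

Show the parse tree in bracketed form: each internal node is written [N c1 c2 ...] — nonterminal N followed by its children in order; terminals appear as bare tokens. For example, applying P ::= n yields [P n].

E
E % T
T % T
F % T
P % T
n % T
n % F / T
n % P / T
n % n / T
n % n / F ^ T
n % n / P ^ T
n % n / n ^ T
n % n / n ^ F
n % n / n ^ P
n % n / n ^ n

[E [E [T [F [P n]]]] % [T [F [P n]] / [T [F [P n]] ^ [T [F [P n]]]]]]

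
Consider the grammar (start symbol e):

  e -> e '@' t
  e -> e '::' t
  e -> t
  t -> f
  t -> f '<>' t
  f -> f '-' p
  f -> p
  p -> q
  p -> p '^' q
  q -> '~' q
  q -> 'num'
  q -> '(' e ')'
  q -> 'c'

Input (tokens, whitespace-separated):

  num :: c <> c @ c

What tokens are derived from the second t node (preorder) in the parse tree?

c <> c

[e [e [e [t [f [p [q num]]]]] :: [t [f [p [q c]]] <> [t [f [p [q c]]]]]] @ [t [f [p [q c]]]]]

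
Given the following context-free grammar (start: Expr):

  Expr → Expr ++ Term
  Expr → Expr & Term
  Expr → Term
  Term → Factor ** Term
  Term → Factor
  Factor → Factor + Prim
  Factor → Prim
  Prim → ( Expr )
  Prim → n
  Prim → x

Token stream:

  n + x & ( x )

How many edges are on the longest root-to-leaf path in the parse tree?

[Expr [Expr [Term [Factor [Factor [Prim n]] + [Prim x]]]] & [Term [Factor [Prim ( [Expr [Term [Factor [Prim x]]]] )]]]]

8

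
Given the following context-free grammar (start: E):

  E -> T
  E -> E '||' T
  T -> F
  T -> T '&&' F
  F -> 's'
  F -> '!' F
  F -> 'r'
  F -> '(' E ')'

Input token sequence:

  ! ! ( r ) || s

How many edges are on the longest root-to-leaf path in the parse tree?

[E [E [T [F ! [F ! [F ( [E [T [F r]]] )]]]]] || [T [F s]]]

9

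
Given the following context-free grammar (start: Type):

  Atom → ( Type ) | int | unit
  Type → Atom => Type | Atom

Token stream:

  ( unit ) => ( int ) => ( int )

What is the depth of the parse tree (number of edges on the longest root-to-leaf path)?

6

[Type [Atom ( [Type [Atom unit]] )] => [Type [Atom ( [Type [Atom int]] )] => [Type [Atom ( [Type [Atom int]] )]]]]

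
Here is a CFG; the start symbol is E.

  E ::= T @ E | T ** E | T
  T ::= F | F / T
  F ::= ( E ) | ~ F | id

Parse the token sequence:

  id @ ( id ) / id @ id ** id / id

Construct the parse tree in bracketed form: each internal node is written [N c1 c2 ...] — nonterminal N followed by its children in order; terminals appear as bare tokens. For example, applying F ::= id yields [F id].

[E [T [F id]] @ [E [T [F ( [E [T [F id]]] )] / [T [F id]]] @ [E [T [F id]] ** [E [T [F id] / [T [F id]]]]]]]

E
T @ E
F @ E
id @ E
id @ T @ E
id @ F / T @ E
id @ ( E ) / T @ E
id @ ( T ) / T @ E
id @ ( F ) / T @ E
id @ ( id ) / T @ E
id @ ( id ) / F @ E
id @ ( id ) / id @ E
id @ ( id ) / id @ T ** E
id @ ( id ) / id @ F ** E
id @ ( id ) / id @ id ** E
id @ ( id ) / id @ id ** T
id @ ( id ) / id @ id ** F / T
id @ ( id ) / id @ id ** id / T
id @ ( id ) / id @ id ** id / F
id @ ( id ) / id @ id ** id / id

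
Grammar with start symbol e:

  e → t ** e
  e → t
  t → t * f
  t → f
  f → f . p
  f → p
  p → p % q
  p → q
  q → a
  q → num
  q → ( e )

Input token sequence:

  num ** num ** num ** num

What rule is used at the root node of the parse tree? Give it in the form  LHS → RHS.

e → t ** e

[e [t [f [p [q num]]]] ** [e [t [f [p [q num]]]] ** [e [t [f [p [q num]]]] ** [e [t [f [p [q num]]]]]]]]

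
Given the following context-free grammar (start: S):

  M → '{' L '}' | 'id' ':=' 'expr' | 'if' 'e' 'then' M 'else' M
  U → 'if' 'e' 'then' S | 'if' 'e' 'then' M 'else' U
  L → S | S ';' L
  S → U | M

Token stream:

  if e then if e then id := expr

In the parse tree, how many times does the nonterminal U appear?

[S [U if e then [S [U if e then [S [M id := expr]]]]]]

2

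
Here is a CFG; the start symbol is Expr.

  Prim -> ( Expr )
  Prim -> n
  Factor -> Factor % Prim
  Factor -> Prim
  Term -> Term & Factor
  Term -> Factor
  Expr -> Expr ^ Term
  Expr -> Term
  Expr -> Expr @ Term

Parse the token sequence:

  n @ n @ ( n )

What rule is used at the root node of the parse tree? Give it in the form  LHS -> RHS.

[Expr [Expr [Expr [Term [Factor [Prim n]]]] @ [Term [Factor [Prim n]]]] @ [Term [Factor [Prim ( [Expr [Term [Factor [Prim n]]]] )]]]]

Expr -> Expr @ Term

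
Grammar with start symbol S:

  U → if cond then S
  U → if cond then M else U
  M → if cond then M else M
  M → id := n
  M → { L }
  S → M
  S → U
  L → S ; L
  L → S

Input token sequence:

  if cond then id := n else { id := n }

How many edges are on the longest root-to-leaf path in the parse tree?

6

[S [M if cond then [M id := n] else [M { [L [S [M id := n]]] }]]]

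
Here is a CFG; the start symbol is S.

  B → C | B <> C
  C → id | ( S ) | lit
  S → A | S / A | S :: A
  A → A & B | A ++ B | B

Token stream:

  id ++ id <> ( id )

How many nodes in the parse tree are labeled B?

[S [A [A [B [C id]]] ++ [B [B [C id]] <> [C ( [S [A [B [C id]]]] )]]]]

4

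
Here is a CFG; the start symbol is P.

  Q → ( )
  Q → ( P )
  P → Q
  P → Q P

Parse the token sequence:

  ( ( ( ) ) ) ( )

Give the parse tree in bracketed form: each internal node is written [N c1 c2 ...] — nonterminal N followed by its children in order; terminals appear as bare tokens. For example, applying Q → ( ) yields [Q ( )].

P
Q P
( P ) P
( Q ) P
( ( P ) ) P
( ( Q ) ) P
( ( ( ) ) ) P
( ( ( ) ) ) Q
( ( ( ) ) ) ( )

[P [Q ( [P [Q ( [P [Q ( )]] )]] )] [P [Q ( )]]]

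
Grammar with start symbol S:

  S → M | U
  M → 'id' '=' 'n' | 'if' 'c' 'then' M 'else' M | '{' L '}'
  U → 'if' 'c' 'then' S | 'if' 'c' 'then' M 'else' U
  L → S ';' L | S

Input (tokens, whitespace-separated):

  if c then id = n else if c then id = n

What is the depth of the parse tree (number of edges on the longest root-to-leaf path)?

[S [U if c then [M id = n] else [U if c then [S [M id = n]]]]]

5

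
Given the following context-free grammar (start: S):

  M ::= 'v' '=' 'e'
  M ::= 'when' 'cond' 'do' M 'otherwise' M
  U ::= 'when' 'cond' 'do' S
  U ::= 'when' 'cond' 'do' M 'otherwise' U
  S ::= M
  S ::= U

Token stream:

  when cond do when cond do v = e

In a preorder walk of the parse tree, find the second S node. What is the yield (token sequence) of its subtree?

[S [U when cond do [S [U when cond do [S [M v = e]]]]]]

when cond do v = e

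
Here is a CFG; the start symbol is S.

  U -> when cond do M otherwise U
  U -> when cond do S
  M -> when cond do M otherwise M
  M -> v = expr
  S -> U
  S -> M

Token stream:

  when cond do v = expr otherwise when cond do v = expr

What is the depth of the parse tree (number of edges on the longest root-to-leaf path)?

[S [U when cond do [M v = expr] otherwise [U when cond do [S [M v = expr]]]]]

5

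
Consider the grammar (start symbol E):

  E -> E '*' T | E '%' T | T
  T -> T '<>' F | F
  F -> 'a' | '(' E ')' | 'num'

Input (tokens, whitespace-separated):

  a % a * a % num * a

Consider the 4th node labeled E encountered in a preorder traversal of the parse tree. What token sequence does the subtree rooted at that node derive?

[E [E [E [E [E [T [F a]]] % [T [F a]]] * [T [F a]]] % [T [F num]]] * [T [F a]]]

a % a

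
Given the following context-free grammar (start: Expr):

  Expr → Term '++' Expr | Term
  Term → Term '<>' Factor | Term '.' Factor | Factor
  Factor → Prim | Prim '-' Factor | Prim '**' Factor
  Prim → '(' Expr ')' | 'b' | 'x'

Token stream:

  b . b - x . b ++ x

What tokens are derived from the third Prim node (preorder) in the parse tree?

[Expr [Term [Term [Term [Factor [Prim b]]] . [Factor [Prim b] - [Factor [Prim x]]]] . [Factor [Prim b]]] ++ [Expr [Term [Factor [Prim x]]]]]

x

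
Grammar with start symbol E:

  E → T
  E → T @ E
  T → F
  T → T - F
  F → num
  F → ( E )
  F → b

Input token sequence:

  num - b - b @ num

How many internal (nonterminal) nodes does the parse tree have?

[E [T [T [T [F num]] - [F b]] - [F b]] @ [E [T [F num]]]]

10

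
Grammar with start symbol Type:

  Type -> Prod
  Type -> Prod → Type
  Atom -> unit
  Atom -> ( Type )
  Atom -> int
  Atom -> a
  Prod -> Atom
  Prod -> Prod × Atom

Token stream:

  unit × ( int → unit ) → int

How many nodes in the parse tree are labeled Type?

4

[Type [Prod [Prod [Atom unit]] × [Atom ( [Type [Prod [Atom int]] → [Type [Prod [Atom unit]]]] )]] → [Type [Prod [Atom int]]]]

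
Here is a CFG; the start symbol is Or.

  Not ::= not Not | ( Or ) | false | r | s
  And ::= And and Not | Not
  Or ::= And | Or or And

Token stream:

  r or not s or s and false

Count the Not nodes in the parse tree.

5

[Or [Or [Or [And [Not r]]] or [And [Not not [Not s]]]] or [And [And [Not s]] and [Not false]]]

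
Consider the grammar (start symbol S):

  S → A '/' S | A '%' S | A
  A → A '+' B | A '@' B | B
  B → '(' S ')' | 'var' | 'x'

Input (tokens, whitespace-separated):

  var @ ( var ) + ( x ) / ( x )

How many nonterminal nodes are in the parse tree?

[S [A [A [A [B var]] @ [B ( [S [A [B var]]] )]] + [B ( [S [A [B x]]] )]] / [S [A [B ( [S [A [B x]]] )]]]]

19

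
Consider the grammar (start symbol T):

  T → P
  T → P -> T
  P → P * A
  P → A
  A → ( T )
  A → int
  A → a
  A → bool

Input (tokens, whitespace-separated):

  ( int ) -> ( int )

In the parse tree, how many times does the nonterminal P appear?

[T [P [A ( [T [P [A int]]] )]] -> [T [P [A ( [T [P [A int]]] )]]]]

4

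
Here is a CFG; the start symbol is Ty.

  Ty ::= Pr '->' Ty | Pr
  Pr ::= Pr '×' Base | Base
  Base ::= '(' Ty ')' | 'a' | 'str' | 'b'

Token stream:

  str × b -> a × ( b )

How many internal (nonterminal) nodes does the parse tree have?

13

[Ty [Pr [Pr [Base str]] × [Base b]] -> [Ty [Pr [Pr [Base a]] × [Base ( [Ty [Pr [Base b]]] )]]]]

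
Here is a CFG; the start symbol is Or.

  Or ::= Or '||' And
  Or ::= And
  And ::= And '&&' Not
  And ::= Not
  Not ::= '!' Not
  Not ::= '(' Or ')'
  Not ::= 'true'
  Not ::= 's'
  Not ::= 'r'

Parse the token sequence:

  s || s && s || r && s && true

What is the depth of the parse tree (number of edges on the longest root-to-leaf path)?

[Or [Or [Or [And [Not s]]] || [And [And [Not s]] && [Not s]]] || [And [And [And [Not r]] && [Not s]] && [Not true]]]

5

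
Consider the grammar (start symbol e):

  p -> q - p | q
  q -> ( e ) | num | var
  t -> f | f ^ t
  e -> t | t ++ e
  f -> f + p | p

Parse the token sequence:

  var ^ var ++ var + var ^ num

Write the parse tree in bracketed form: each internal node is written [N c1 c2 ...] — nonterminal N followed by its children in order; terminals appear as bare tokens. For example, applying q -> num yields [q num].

e
t ++ e
f ^ t ++ e
p ^ t ++ e
q ^ t ++ e
var ^ t ++ e
var ^ f ++ e
var ^ p ++ e
var ^ q ++ e
var ^ var ++ e
var ^ var ++ t
var ^ var ++ f ^ t
var ^ var ++ f + p ^ t
var ^ var ++ p + p ^ t
var ^ var ++ q + p ^ t
var ^ var ++ var + p ^ t
var ^ var ++ var + q ^ t
var ^ var ++ var + var ^ t
var ^ var ++ var + var ^ f
var ^ var ++ var + var ^ p
var ^ var ++ var + var ^ q
var ^ var ++ var + var ^ num

[e [t [f [p [q var]]] ^ [t [f [p [q var]]]]] ++ [e [t [f [f [p [q var]]] + [p [q var]]] ^ [t [f [p [q num]]]]]]]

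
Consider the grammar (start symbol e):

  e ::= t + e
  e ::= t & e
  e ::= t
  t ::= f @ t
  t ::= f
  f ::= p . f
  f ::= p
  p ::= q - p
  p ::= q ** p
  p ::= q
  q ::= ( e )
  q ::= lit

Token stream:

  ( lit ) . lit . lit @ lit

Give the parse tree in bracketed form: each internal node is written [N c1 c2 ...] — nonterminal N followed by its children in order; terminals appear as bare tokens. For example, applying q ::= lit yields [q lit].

[e [t [f [p [q ( [e [t [f [p [q lit]]]]] )]] . [f [p [q lit]] . [f [p [q lit]]]]] @ [t [f [p [q lit]]]]]]

e
t
f @ t
p . f @ t
q . f @ t
( e ) . f @ t
( t ) . f @ t
( f ) . f @ t
( p ) . f @ t
( q ) . f @ t
( lit ) . f @ t
( lit ) . p . f @ t
( lit ) . q . f @ t
( lit ) . lit . f @ t
( lit ) . lit . p @ t
( lit ) . lit . q @ t
( lit ) . lit . lit @ t
( lit ) . lit . lit @ f
( lit ) . lit . lit @ p
( lit ) . lit . lit @ q
( lit ) . lit . lit @ lit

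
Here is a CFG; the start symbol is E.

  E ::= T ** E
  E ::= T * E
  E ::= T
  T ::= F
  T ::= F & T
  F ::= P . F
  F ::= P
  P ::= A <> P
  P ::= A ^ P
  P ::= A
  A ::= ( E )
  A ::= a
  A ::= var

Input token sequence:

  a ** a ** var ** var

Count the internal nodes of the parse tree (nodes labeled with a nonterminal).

[E [T [F [P [A a]]]] ** [E [T [F [P [A a]]]] ** [E [T [F [P [A var]]]] ** [E [T [F [P [A var]]]]]]]]

20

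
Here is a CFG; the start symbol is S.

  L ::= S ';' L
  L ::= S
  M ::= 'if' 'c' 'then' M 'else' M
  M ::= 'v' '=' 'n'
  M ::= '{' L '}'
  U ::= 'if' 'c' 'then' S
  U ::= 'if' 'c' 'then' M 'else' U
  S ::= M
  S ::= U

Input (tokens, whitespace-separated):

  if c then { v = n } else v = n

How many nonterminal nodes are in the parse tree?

[S [M if c then [M { [L [S [M v = n]]] }] else [M v = n]]]

7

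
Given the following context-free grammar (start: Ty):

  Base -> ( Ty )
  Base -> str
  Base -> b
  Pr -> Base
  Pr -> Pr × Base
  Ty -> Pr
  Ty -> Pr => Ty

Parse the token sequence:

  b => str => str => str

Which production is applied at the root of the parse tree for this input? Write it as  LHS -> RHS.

[Ty [Pr [Base b]] => [Ty [Pr [Base str]] => [Ty [Pr [Base str]] => [Ty [Pr [Base str]]]]]]

Ty -> Pr => Ty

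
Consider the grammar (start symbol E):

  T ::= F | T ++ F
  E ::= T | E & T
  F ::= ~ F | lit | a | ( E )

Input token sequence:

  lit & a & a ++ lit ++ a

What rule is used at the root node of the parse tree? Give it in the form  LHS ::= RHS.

[E [E [E [T [F lit]]] & [T [F a]]] & [T [T [T [F a]] ++ [F lit]] ++ [F a]]]

E ::= E & T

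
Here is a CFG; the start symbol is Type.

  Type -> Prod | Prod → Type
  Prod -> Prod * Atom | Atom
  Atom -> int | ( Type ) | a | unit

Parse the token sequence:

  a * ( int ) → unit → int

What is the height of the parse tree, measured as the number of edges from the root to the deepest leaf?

6

[Type [Prod [Prod [Atom a]] * [Atom ( [Type [Prod [Atom int]]] )]] → [Type [Prod [Atom unit]] → [Type [Prod [Atom int]]]]]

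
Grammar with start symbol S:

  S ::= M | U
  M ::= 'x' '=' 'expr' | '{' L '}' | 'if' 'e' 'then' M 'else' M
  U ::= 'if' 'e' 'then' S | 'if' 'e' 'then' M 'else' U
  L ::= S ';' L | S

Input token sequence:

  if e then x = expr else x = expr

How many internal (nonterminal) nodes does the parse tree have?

4

[S [M if e then [M x = expr] else [M x = expr]]]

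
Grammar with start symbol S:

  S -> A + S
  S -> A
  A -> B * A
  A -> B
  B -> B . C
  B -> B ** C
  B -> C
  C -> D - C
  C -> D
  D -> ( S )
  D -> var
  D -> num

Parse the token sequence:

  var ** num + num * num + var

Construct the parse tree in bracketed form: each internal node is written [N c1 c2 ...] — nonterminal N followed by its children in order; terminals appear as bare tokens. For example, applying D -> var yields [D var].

[S [A [B [B [C [D var]]] ** [C [D num]]]] + [S [A [B [C [D num]]] * [A [B [C [D num]]]]] + [S [A [B [C [D var]]]]]]]

S
A + S
B + S
B ** C + S
C ** C + S
D ** C + S
var ** C + S
var ** D + S
var ** num + S
var ** num + A + S
var ** num + B * A + S
var ** num + C * A + S
var ** num + D * A + S
var ** num + num * A + S
var ** num + num * B + S
var ** num + num * C + S
var ** num + num * D + S
var ** num + num * num + S
var ** num + num * num + A
var ** num + num * num + B
var ** num + num * num + C
var ** num + num * num + D
var ** num + num * num + var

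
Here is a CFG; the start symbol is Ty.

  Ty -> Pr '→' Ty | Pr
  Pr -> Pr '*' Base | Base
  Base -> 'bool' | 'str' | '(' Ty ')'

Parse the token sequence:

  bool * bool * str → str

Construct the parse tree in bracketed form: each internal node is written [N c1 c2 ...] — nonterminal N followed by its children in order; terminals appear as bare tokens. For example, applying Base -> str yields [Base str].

Ty
Pr → Ty
Pr * Base → Ty
Pr * Base * Base → Ty
Base * Base * Base → Ty
bool * Base * Base → Ty
bool * bool * Base → Ty
bool * bool * str → Ty
bool * bool * str → Pr
bool * bool * str → Base
bool * bool * str → str

[Ty [Pr [Pr [Pr [Base bool]] * [Base bool]] * [Base str]] → [Ty [Pr [Base str]]]]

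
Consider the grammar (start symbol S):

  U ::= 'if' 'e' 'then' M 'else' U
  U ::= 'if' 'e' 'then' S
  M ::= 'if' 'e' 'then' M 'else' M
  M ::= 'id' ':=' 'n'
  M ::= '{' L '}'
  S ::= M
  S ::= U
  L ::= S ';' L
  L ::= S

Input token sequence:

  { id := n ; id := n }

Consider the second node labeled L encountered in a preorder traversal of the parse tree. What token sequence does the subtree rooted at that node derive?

[S [M { [L [S [M id := n]] ; [L [S [M id := n]]]] }]]

id := n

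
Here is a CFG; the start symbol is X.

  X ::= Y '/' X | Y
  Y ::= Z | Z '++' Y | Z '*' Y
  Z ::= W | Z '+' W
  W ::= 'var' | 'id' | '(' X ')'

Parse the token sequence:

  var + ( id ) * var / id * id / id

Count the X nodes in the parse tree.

4

[X [Y [Z [Z [W var]] + [W ( [X [Y [Z [W id]]]] )]] * [Y [Z [W var]]]] / [X [Y [Z [W id]] * [Y [Z [W id]]]] / [X [Y [Z [W id]]]]]]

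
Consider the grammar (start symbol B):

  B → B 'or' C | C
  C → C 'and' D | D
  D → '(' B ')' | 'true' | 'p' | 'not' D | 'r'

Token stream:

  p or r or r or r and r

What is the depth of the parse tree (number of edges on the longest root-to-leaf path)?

6

[B [B [B [B [C [D p]]] or [C [D r]]] or [C [D r]]] or [C [C [D r]] and [D r]]]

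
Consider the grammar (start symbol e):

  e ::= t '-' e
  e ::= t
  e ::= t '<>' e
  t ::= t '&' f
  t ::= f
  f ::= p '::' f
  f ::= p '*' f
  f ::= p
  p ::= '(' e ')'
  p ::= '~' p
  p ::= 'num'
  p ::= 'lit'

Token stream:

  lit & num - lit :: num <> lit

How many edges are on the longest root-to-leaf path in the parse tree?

[e [t [t [f [p lit]]] & [f [p num]]] - [e [t [f [p lit] :: [f [p num]]]] <> [e [t [f [p lit]]]]]]

6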